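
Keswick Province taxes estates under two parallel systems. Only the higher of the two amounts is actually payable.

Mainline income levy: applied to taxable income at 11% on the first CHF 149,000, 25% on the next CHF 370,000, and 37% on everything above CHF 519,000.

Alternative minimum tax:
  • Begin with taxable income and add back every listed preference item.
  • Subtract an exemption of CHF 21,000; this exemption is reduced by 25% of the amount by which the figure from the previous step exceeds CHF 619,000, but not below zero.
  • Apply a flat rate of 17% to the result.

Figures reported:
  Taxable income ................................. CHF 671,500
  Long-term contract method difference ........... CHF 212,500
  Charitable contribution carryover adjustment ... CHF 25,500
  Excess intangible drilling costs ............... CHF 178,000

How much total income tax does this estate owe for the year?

Mainline income levy:
  CHF 149,000 × 11% = CHF 16,390
  CHF 370,000 × 25% = CHF 92,500
  CHF 152,500 × 37% = CHF 56,425
  → CHF 165,315

Alternative minimum tax:
  Adjusted income: CHF 671,500 + CHF 212,500 + CHF 25,500 + CHF 178,000 = CHF 1,087,500
  Exemption: 25% × (CHF 1,087,500 − CHF 619,000) = CHF 117,125 ≥ CHF 21,000, so the exemption is fully phased out
  Base: CHF 1,087,500 − CHF 0 = CHF 1,087,500
  CHF 1,087,500 × 17% = CHF 184,875

CHF 184,875 > CHF 165,315, so the alternative minimum tax is the binding amount.

CHF 184,875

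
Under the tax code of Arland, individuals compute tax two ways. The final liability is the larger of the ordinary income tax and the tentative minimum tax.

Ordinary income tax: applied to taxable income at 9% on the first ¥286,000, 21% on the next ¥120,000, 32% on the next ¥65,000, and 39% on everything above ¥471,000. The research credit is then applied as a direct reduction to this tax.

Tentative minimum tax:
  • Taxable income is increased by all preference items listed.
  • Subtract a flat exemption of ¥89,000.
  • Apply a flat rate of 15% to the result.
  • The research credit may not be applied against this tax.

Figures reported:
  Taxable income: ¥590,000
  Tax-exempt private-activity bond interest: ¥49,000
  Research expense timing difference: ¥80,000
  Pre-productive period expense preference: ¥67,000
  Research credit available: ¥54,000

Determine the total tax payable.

¥104,550

Ordinary income tax:
  ¥286,000 × 9% = ¥25,740
  ¥120,000 × 21% = ¥25,200
  ¥65,000 × 32% = ¥20,800
  ¥119,000 × 39% = ¥46,410
  → ¥118,150
  Less research credit ¥54,000 → ¥64,150

Tentative minimum tax:
  Adjusted income: ¥590,000 + ¥49,000 + ¥80,000 + ¥67,000 = ¥786,000
  Less exemption ¥89,000 → base ¥697,000
  ¥697,000 × 15% = ¥104,550

¥104,550 > ¥64,150, so the tentative minimum tax is the binding amount.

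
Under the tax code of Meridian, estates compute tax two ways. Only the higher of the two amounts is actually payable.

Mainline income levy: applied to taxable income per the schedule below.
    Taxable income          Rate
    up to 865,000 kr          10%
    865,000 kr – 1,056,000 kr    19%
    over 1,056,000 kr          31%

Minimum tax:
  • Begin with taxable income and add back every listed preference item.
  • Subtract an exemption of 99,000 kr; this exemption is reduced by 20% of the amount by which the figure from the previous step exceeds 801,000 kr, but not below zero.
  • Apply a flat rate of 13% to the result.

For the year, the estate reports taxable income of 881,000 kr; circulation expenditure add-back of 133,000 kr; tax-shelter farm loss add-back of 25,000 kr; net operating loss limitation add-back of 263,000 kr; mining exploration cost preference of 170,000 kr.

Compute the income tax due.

Mainline income levy:
  865,000 kr × 10% = 86,500 kr
  16,000 kr × 19% = 3,040 kr
  → 89,540 kr

Minimum tax:
  Adjusted income: 881,000 kr + 133,000 kr + 25,000 kr + 263,000 kr + 170,000 kr = 1,472,000 kr
  Exemption: 20% × (1,472,000 kr − 801,000 kr) = 134,200 kr ≥ 99,000 kr, so the exemption is fully phased out
  Base: 1,472,000 kr − 0 kr = 1,472,000 kr
  1,472,000 kr × 13% = 191,360 kr

191,360 kr > 89,540 kr, so the minimum tax is the binding amount.

191,360 kr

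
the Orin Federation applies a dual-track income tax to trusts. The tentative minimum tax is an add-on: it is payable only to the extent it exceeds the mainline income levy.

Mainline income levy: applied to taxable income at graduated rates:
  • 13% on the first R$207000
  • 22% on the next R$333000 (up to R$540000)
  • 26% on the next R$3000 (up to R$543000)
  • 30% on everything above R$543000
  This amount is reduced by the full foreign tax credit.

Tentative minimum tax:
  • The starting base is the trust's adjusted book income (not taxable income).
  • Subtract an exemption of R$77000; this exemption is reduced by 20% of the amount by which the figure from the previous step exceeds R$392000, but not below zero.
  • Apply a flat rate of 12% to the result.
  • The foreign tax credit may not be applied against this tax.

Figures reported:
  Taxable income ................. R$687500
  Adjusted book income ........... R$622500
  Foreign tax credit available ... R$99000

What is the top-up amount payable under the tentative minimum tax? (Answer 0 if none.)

R$25692

Mainline income levy:
  R$207000 × 13% = R$26910
  R$333000 × 22% = R$73260
  R$3000 × 26% = R$780
  R$144500 × 30% = R$43350
  → R$144300
  Less foreign tax credit R$99000 → R$45300

Tentative minimum tax:
  Base (adjusted book income): R$622500
  Exemption: R$77000 − 20% × (R$622500 − R$392000) = R$77000 − R$46100 = R$30900
  Base: R$622500 − R$30900 = R$591600
  R$591600 × 12% = R$70992

Excess of tentative minimum tax over mainline income levy: R$70992 − R$45300 = R$25692.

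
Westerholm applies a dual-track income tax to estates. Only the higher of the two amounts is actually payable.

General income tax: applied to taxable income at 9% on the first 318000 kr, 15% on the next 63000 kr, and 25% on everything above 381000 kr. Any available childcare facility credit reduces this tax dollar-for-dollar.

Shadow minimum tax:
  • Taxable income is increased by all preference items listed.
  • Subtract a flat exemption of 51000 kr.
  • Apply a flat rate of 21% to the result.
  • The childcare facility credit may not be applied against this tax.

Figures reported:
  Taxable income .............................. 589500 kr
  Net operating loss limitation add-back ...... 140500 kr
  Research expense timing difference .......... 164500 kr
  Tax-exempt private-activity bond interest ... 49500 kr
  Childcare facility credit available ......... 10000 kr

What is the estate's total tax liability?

187530 kr

General income tax:
  318000 kr × 9% = 28620 kr
  63000 kr × 15% = 9450 kr
  208500 kr × 25% = 52125 kr
  → 90195 kr
  Less childcare facility credit 10000 kr → 80195 kr

Shadow minimum tax:
  Adjusted income: 589500 kr + 140500 kr + 164500 kr + 49500 kr = 944000 kr
  Less exemption 51000 kr → base 893000 kr
  893000 kr × 21% = 187530 kr

187530 kr > 80195 kr, so the shadow minimum tax is the binding amount.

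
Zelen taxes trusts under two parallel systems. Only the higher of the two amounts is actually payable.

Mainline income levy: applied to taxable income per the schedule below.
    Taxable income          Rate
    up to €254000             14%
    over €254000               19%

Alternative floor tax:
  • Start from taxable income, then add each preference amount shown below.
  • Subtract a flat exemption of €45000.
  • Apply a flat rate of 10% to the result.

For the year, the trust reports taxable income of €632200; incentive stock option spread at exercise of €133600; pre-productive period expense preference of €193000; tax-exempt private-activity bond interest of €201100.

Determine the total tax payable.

Mainline income levy:
  €254000 × 14% = €35560
  €378200 × 19% = €71858
  → €107418

Alternative floor tax:
  Adjusted income: €632200 + €133600 + €193000 + €201100 = €1159900
  Less exemption €45000 → base €1114900
  €1114900 × 10% = €111490

€111490 > €107418, so the alternative floor tax is the binding amount.

€111490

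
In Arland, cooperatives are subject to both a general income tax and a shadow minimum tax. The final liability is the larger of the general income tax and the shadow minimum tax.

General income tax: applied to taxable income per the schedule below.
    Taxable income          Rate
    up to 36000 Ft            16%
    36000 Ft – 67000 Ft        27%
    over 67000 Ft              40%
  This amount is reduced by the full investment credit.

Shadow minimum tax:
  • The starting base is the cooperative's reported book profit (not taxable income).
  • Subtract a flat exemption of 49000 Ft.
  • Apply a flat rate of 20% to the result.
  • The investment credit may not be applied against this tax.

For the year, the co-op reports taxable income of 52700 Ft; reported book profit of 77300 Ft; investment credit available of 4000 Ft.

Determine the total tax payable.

6269 Ft

Shadow minimum tax:
  Base (reported book profit): 77300 Ft
  Less exemption 49000 Ft → base 28300 Ft
  28300 Ft × 20% = 5660 Ft

General income tax:
  36000 Ft × 16% = 5760 Ft
  16700 Ft × 27% = 4509 Ft
  → 10269 Ft
  Less investment credit 4000 Ft → 6269 Ft

6269 Ft > 5660 Ft, so the general income tax governs.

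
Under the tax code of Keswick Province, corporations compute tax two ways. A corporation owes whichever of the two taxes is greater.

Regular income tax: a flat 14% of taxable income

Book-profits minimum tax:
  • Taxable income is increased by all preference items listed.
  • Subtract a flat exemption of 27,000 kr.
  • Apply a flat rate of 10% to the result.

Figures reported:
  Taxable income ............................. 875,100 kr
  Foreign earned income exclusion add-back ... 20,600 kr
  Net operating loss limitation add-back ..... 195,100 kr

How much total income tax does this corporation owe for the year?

122,514 kr

Regular income tax:
  875,100 kr × 14% = 122,514 kr

Book-profits minimum tax:
  Adjusted income: 875,100 kr + 20,600 kr + 195,100 kr = 1,090,800 kr
  Less exemption 27,000 kr → base 1,063,800 kr
  1,063,800 kr × 10% = 106,380 kr

122,514 kr > 106,380 kr, so the regular income tax governs.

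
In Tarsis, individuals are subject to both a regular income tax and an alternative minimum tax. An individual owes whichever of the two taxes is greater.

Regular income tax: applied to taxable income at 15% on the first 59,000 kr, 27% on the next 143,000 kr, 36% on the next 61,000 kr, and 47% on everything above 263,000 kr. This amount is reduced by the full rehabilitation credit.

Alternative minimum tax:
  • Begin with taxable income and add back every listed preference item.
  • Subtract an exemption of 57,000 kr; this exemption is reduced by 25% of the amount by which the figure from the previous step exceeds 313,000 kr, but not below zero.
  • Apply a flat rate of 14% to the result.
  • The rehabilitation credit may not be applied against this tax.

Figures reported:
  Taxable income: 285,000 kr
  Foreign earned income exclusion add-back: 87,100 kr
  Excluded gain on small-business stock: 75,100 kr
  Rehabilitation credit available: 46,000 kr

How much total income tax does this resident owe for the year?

Regular income tax:
  59,000 kr × 15% = 8,850 kr
  143,000 kr × 27% = 38,610 kr
  61,000 kr × 36% = 21,960 kr
  22,000 kr × 47% = 10,340 kr
  → 79,760 kr
  Less rehabilitation credit 46,000 kr → 33,760 kr

Alternative minimum tax:
  Adjusted income: 285,000 kr + 87,100 kr + 75,100 kr = 447,200 kr
  Exemption: 57,000 kr − 25% × (447,200 kr − 313,000 kr) = 57,000 kr − 33,550 kr = 23,450 kr
  Base: 447,200 kr − 23,450 kr = 423,750 kr
  423,750 kr × 14% = 59,325 kr

59,325 kr > 33,760 kr, so the alternative minimum tax is the binding amount.

59,325 kr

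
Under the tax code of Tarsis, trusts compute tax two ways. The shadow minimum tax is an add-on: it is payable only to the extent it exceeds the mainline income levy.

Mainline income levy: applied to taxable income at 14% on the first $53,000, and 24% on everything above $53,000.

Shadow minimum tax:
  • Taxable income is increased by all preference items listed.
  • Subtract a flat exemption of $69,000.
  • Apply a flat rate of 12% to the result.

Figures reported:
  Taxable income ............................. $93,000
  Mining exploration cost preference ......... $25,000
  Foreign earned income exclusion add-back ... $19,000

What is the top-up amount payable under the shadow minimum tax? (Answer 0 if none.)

$0

Mainline income levy:
  $53,000 × 14% = $7,420
  $40,000 × 24% = $9,600
  → $17,020

Shadow minimum tax:
  Adjusted income: $93,000 + $25,000 + $19,000 = $137,000
  Less exemption $69,000 → base $68,000
  $68,000 × 12% = $8,160

$8,160 ≤ $17,020, so no add-on is due.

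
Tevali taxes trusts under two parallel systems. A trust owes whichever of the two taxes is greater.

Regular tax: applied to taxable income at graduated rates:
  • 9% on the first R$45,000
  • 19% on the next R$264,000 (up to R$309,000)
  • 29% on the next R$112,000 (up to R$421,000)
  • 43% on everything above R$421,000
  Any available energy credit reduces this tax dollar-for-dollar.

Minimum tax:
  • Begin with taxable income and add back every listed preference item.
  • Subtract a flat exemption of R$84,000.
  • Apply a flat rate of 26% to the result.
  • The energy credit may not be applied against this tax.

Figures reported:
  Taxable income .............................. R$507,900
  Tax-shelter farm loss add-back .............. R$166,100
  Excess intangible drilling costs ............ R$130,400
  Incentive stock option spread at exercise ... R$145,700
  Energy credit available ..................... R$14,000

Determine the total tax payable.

R$225,186

Minimum tax:
  Adjusted income: R$507,900 + R$166,100 + R$130,400 + R$145,700 = R$950,100
  Less exemption R$84,000 → base R$866,100
  R$866,100 × 26% = R$225,186

Regular tax:
  R$45,000 × 9% = R$4,050
  R$264,000 × 19% = R$50,160
  R$112,000 × 29% = R$32,480
  R$86,900 × 43% = R$37,367
  → R$124,057
  Less energy credit R$14,000 → R$110,057

R$225,186 > R$110,057, so the minimum tax is the binding amount.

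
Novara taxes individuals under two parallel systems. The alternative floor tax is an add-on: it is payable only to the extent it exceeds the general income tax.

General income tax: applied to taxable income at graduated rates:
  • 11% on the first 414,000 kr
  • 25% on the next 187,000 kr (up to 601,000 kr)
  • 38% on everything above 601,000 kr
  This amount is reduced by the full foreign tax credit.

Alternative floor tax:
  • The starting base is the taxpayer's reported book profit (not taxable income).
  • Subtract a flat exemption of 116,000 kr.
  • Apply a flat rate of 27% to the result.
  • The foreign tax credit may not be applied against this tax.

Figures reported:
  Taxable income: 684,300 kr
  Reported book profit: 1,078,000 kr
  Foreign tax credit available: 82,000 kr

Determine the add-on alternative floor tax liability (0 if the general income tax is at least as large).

General income tax:
  414,000 kr × 11% = 45,540 kr
  187,000 kr × 25% = 46,750 kr
  83,300 kr × 38% = 31,654 kr
  → 123,944 kr
  Less foreign tax credit 82,000 kr → 41,944 kr

Alternative floor tax:
  Base (reported book profit): 1,078,000 kr
  Less exemption 116,000 kr → base 962,000 kr
  962,000 kr × 27% = 259,740 kr

Excess of alternative floor tax over general income tax: 259,740 kr − 41,944 kr = 217,796 kr.

217,796 kr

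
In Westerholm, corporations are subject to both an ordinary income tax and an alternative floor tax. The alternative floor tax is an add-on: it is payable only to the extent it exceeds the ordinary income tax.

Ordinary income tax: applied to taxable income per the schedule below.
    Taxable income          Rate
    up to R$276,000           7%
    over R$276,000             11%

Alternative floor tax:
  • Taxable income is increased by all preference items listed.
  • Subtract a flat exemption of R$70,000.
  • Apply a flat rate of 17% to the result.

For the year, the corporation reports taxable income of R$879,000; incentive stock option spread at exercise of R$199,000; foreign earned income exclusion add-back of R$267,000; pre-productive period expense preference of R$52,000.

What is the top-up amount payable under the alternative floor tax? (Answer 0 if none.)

Alternative floor tax:
  Adjusted income: R$879,000 + R$199,000 + R$267,000 + R$52,000 = R$1,397,000
  Less exemption R$70,000 → base R$1,327,000
  R$1,327,000 × 17% = R$225,590

Ordinary income tax:
  R$276,000 × 7% = R$19,320
  R$603,000 × 11% = R$66,330
  → R$85,650

Excess of alternative floor tax over ordinary income tax: R$225,590 − R$85,650 = R$139,940.

R$139,940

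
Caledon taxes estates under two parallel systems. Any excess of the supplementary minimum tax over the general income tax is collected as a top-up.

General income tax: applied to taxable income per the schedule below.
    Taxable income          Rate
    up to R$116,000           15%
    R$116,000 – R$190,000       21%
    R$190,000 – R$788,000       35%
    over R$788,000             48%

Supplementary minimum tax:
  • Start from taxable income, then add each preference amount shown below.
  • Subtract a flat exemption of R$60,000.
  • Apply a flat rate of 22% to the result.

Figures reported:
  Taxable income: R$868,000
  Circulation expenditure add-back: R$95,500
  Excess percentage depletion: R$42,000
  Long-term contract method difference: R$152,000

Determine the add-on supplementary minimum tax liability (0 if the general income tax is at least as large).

R$0

Supplementary minimum tax:
  Adjusted income: R$868,000 + R$95,500 + R$42,000 + R$152,000 = R$1,157,500
  Less exemption R$60,000 → base R$1,097,500
  R$1,097,500 × 22% = R$241,450

General income tax:
  R$116,000 × 15% = R$17,400
  R$74,000 × 21% = R$15,540
  R$598,000 × 35% = R$209,300
  R$80,000 × 48% = R$38,400
  → R$280,640

R$241,450 ≤ R$280,640, so no add-on is due.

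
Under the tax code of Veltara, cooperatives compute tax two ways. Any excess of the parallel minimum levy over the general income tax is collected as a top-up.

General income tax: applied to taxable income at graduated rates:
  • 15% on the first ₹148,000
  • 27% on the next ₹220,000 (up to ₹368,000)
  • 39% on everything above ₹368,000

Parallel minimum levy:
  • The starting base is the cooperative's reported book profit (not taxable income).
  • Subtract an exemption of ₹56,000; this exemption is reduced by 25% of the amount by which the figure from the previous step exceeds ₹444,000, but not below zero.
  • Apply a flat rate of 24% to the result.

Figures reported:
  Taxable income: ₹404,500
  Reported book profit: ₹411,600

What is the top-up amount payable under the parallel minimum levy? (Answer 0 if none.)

General income tax:
  ₹148,000 × 15% = ₹22,200
  ₹220,000 × 27% = ₹59,400
  ₹36,500 × 39% = ₹14,235
  → ₹95,835

Parallel minimum levy:
  Base (reported book profit): ₹411,600
  Exemption: ₹411,600 ≤ ₹444,000, so full ₹56,000 applies
  Base: ₹411,600 − ₹56,000 = ₹355,600
  ₹355,600 × 24% = ₹85,344

₹85,344 ≤ ₹95,835, so no add-on is due.

₹0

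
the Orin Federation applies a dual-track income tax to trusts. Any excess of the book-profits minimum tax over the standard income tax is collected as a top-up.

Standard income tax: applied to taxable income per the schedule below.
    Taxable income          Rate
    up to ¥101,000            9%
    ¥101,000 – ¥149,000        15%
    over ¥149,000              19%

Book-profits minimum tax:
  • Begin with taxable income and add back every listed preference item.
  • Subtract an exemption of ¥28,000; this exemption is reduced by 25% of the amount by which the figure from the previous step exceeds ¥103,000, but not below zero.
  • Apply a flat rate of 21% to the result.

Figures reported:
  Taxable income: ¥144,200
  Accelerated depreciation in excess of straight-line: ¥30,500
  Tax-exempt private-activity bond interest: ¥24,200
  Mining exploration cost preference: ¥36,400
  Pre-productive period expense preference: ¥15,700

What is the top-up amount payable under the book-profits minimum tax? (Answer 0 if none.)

Book-profits minimum tax:
  Adjusted income: ¥144,200 + ¥30,500 + ¥24,200 + ¥36,400 + ¥15,700 = ¥251,000
  Exemption: 25% × (¥251,000 − ¥103,000) = ¥37,000 ≥ ¥28,000, so the exemption is fully phased out
  Base: ¥251,000 − ¥0 = ¥251,000
  ¥251,000 × 21% = ¥52,710

Standard income tax:
  ¥101,000 × 9% = ¥9,090
  ¥43,200 × 15% = ¥6,480
  → ¥15,570

Excess of book-profits minimum tax over standard income tax: ¥52,710 − ¥15,570 = ¥37,140.

¥37,140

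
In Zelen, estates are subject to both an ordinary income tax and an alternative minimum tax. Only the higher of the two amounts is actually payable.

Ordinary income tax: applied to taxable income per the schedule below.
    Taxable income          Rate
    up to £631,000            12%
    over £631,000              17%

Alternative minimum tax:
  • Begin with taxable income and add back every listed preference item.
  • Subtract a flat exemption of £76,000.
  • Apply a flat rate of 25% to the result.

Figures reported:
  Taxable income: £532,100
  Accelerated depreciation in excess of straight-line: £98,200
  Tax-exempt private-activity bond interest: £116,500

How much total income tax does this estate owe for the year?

Alternative minimum tax:
  Adjusted income: £532,100 + £98,200 + £116,500 = £746,800
  Less exemption £76,000 → base £670,800
  £670,800 × 25% = £167,700

Ordinary income tax:
  £532,100 × 12% = £63,852

£167,700 > £63,852, so the alternative minimum tax is the binding amount.

£167,700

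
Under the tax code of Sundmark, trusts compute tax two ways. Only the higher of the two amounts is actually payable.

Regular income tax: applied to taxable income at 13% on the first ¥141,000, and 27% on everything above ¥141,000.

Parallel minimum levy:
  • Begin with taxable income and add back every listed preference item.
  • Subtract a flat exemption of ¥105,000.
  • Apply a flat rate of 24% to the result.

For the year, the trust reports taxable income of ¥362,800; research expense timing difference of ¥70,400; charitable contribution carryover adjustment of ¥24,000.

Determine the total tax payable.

¥84,528

Regular income tax:
  ¥141,000 × 13% = ¥18,330
  ¥221,800 × 27% = ¥59,886
  → ¥78,216

Parallel minimum levy:
  Adjusted income: ¥362,800 + ¥70,400 + ¥24,000 = ¥457,200
  Less exemption ¥105,000 → base ¥352,200
  ¥352,200 × 24% = ¥84,528

¥84,528 > ¥78,216, so the parallel minimum levy is the binding amount.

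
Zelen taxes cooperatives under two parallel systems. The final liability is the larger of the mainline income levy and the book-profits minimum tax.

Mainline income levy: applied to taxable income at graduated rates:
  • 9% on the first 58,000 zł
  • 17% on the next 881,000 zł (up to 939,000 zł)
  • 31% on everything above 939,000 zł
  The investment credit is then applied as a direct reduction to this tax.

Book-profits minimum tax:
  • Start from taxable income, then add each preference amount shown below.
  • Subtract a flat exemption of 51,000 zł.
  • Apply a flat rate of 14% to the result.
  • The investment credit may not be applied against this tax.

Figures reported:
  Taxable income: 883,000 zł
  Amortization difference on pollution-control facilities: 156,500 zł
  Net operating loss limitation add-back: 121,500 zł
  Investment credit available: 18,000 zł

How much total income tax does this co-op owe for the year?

Mainline income levy:
  58,000 zł × 9% = 5,220 zł
  825,000 zł × 17% = 140,250 zł
  → 145,470 zł
  Less investment credit 18,000 zł → 127,470 zł

Book-profits minimum tax:
  Adjusted income: 883,000 zł + 156,500 zł + 121,500 zł = 1,161,000 zł
  Less exemption 51,000 zł → base 1,110,000 zł
  1,110,000 zł × 14% = 155,400 zł

155,400 zł > 127,470 zł, so the book-profits minimum tax is the binding amount.

155,400 zł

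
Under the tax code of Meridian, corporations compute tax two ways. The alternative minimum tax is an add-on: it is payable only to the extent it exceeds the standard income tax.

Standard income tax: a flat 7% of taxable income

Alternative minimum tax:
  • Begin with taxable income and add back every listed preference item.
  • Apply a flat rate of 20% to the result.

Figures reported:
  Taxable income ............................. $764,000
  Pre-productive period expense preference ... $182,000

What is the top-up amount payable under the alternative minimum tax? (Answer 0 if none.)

Alternative minimum tax:
  Adjusted income: $764,000 + $182,000 = $946,000
  $946,000 × 20% = $189,200

Standard income tax:
  $764,000 × 7% = $53,480

Excess of alternative minimum tax over standard income tax: $189,200 − $53,480 = $135,720.

$135,720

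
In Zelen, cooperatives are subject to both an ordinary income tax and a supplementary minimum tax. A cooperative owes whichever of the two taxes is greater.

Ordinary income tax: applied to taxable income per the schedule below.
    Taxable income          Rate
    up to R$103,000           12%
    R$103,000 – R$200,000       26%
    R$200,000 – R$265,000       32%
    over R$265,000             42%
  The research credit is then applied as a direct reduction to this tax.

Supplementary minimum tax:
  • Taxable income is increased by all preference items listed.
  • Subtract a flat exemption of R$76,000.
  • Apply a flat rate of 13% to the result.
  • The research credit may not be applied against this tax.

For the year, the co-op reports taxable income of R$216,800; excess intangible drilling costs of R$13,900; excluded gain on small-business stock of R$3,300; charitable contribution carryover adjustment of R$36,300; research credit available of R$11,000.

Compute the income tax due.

Ordinary income tax:
  R$103,000 × 12% = R$12,360
  R$97,000 × 26% = R$25,220
  R$16,800 × 32% = R$5,376
  → R$42,956
  Less research credit R$11,000 → R$31,956

Supplementary minimum tax:
  Adjusted income: R$216,800 + R$13,900 + R$3,300 + R$36,300 = R$270,300
  Less exemption R$76,000 → base R$194,300
  R$194,300 × 13% = R$25,259

R$31,956 > R$25,259, so the ordinary income tax governs.

R$31,956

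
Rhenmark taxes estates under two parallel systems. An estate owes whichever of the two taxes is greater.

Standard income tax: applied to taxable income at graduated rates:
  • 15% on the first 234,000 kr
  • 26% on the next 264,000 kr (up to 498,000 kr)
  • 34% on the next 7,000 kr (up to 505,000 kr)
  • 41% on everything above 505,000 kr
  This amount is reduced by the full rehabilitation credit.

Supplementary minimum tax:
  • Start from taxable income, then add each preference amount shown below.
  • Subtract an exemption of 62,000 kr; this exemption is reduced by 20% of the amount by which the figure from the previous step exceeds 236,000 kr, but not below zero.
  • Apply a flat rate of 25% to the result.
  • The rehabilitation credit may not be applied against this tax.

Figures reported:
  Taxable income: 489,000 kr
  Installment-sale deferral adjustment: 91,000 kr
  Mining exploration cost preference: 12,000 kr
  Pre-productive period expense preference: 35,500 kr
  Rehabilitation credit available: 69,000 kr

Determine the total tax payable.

Standard income tax:
  234,000 kr × 15% = 35,100 kr
  255,000 kr × 26% = 66,300 kr
  → 101,400 kr
  Less rehabilitation credit 69,000 kr → 32,400 kr

Supplementary minimum tax:
  Adjusted income: 489,000 kr + 91,000 kr + 12,000 kr + 35,500 kr = 627,500 kr
  Exemption: 20% × (627,500 kr − 236,000 kr) = 78,300 kr ≥ 62,000 kr, so the exemption is fully phased out
  Base: 627,500 kr − 0 kr = 627,500 kr
  627,500 kr × 25% = 156,875 kr

156,875 kr > 32,400 kr, so the supplementary minimum tax is the binding amount.

156,875 kr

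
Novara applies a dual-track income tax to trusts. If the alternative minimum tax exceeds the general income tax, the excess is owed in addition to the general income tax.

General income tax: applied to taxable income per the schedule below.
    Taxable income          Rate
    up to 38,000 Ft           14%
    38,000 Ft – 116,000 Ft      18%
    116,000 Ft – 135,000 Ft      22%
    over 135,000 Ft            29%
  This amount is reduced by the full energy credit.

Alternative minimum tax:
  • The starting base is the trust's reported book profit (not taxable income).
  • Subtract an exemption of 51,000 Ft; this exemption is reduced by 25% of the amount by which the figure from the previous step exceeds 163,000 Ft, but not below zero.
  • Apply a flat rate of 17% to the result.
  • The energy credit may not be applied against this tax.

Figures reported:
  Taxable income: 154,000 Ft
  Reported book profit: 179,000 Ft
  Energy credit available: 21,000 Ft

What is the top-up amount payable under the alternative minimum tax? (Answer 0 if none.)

General income tax:
  38,000 Ft × 14% = 5,320 Ft
  78,000 Ft × 18% = 14,040 Ft
  19,000 Ft × 22% = 4,180 Ft
  19,000 Ft × 29% = 5,510 Ft
  → 29,050 Ft
  Less energy credit 21,000 Ft → 8,050 Ft

Alternative minimum tax:
  Base (reported book profit): 179,000 Ft
  Exemption: 51,000 Ft − 25% × (179,000 Ft − 163,000 Ft) = 51,000 Ft − 4,000 Ft = 47,000 Ft
  Base: 179,000 Ft − 47,000 Ft = 132,000 Ft
  132,000 Ft × 17% = 22,440 Ft

Excess of alternative minimum tax over general income tax: 22,440 Ft − 8,050 Ft = 14,390 Ft.

14,390 Ft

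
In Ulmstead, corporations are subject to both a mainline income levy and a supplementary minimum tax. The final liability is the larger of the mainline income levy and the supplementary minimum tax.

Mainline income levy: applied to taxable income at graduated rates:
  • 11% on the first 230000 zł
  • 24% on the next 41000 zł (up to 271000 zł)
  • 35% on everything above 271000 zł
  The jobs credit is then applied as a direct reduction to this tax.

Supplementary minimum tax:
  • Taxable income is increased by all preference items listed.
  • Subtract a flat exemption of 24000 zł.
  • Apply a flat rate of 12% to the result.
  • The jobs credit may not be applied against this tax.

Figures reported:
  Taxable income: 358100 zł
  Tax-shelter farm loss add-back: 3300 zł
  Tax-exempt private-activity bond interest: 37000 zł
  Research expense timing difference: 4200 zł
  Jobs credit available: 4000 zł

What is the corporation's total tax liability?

Supplementary minimum tax:
  Adjusted income: 358100 zł + 3300 zł + 37000 zł + 4200 zł = 402600 zł
  Less exemption 24000 zł → base 378600 zł
  378600 zł × 12% = 45432 zł

Mainline income levy:
  230000 zł × 11% = 25300 zł
  41000 zł × 24% = 9840 zł
  87100 zł × 35% = 30485 zł
  → 65625 zł
  Less jobs credit 4000 zł → 61625 zł

61625 zł > 45432 zł, so the mainline income levy governs.

61625 zł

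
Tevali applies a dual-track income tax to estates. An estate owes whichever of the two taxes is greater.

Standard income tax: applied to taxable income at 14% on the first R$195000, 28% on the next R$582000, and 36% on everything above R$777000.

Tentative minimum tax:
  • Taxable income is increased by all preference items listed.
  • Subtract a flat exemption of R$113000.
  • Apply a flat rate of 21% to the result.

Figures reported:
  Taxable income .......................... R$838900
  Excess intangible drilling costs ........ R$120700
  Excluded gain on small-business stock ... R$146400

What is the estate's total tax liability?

Standard income tax:
  R$195000 × 14% = R$27300
  R$582000 × 28% = R$162960
  R$61900 × 36% = R$22284
  → R$212544

Tentative minimum tax:
  Adjusted income: R$838900 + R$120700 + R$146400 = R$1106000
  Less exemption R$113000 → base R$993000
  R$993000 × 21% = R$208530

R$212544 > R$208530, so the standard income tax governs.

R$212544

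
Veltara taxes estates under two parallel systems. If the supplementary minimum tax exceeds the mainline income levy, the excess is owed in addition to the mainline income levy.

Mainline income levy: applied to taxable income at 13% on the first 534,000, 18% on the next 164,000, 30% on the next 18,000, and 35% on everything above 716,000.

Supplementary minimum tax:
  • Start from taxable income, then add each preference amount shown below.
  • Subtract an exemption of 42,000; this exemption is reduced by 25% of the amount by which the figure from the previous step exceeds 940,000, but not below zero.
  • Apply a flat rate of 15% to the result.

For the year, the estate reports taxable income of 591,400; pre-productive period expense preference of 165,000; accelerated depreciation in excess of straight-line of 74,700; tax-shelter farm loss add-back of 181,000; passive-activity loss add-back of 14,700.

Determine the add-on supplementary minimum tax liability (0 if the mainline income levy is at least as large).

Supplementary minimum tax:
  Adjusted income: 591,400 + 165,000 + 74,700 + 181,000 + 14,700 = 1,026,800
  Exemption: 42,000 − 25% × (1,026,800 − 940,000) = 42,000 − 21,700 = 20,300
  Base: 1,026,800 − 20,300 = 1,006,500
  1,006,500 × 15% = 150,975

Mainline income levy:
  534,000 × 13% = 69,420
  57,400 × 18% = 10,332
  → 79,752

Excess of supplementary minimum tax over mainline income levy: 150,975 − 79,752 = 71,223.

71,223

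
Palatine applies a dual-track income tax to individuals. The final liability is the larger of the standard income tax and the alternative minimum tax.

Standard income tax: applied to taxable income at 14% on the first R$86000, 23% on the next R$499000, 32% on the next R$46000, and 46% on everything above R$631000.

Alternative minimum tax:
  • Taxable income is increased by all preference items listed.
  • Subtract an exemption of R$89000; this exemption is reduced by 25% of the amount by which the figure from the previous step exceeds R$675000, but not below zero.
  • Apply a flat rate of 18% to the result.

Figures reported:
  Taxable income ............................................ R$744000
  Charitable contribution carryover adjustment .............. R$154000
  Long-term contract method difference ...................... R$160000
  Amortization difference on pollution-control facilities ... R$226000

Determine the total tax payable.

Alternative minimum tax:
  Adjusted income: R$744000 + R$154000 + R$160000 + R$226000 = R$1284000
  Exemption: 25% × (R$1284000 − R$675000) = R$152250 ≥ R$89000, so the exemption is fully phased out
  Base: R$1284000 − R$0 = R$1284000
  R$1284000 × 18% = R$231120

Standard income tax:
  R$86000 × 14% = R$12040
  R$499000 × 23% = R$114770
  R$46000 × 32% = R$14720
  R$113000 × 46% = R$51980
  → R$193510

R$231120 > R$193510, so the alternative minimum tax is the binding amount.

R$231120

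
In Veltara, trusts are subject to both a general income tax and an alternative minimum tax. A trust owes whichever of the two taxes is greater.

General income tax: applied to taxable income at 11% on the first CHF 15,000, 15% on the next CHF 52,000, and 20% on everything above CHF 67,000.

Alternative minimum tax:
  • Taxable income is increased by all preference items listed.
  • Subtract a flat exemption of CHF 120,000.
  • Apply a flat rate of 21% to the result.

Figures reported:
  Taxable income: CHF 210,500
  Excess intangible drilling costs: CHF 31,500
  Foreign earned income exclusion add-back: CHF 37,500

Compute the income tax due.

General income tax:
  CHF 15,000 × 11% = CHF 1,650
  CHF 52,000 × 15% = CHF 7,800
  CHF 143,500 × 20% = CHF 28,700
  → CHF 38,150

Alternative minimum tax:
  Adjusted income: CHF 210,500 + CHF 31,500 + CHF 37,500 = CHF 279,500
  Less exemption CHF 120,000 → base CHF 159,500
  CHF 159,500 × 21% = CHF 33,495

CHF 38,150 > CHF 33,495, so the general income tax governs.

CHF 38,150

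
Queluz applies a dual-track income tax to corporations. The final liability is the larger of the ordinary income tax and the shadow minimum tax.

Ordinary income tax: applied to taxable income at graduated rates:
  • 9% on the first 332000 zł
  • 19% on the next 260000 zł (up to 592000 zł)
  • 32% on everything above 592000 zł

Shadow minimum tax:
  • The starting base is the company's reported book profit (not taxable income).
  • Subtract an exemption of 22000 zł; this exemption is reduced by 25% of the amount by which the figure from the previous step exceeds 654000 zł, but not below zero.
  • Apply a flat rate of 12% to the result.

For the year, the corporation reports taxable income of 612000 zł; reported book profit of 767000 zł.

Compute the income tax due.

92040 zł

Shadow minimum tax:
  Base (reported book profit): 767000 zł
  Exemption: 25% × (767000 zł − 654000 zł) = 28250 zł ≥ 22000 zł, so the exemption is fully phased out
  Base: 767000 zł − 0 zł = 767000 zł
  767000 zł × 12% = 92040 zł

Ordinary income tax:
  332000 zł × 9% = 29880 zł
  260000 zł × 19% = 49400 zł
  20000 zł × 32% = 6400 zł
  → 85680 zł

92040 zł > 85680 zł, so the shadow minimum tax is the binding amount.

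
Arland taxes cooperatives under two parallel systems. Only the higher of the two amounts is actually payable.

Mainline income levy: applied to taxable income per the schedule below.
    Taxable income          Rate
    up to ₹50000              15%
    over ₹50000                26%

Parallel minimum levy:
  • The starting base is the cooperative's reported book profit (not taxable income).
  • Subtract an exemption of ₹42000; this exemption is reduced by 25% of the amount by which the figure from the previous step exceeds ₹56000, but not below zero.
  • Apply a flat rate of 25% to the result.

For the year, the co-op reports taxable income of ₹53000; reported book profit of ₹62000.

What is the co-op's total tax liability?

Mainline income levy:
  ₹50000 × 15% = ₹7500
  ₹3000 × 26% = ₹780
  → ₹8280

Parallel minimum levy:
  Base (reported book profit): ₹62000
  Exemption: ₹42000 − 25% × (₹62000 − ₹56000) = ₹42000 − ₹1500 = ₹40500
  Base: ₹62000 − ₹40500 = ₹21500
  ₹21500 × 25% = ₹5375

₹8280 > ₹5375, so the mainline income levy governs.

₹8280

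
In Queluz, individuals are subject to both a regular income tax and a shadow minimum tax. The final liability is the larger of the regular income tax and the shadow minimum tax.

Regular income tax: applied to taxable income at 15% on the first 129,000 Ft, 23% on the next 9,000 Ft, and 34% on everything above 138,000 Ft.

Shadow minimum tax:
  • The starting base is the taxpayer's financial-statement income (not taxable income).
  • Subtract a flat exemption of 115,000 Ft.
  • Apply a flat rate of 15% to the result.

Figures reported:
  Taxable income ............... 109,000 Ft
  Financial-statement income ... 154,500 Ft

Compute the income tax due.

Regular income tax:
  109,000 Ft × 15% = 16,350 Ft

Shadow minimum tax:
  Base (financial-statement income): 154,500 Ft
  Less exemption 115,000 Ft → base 39,500 Ft
  39,500 Ft × 15% = 5,925 Ft

16,350 Ft > 5,925 Ft, so the regular income tax governs.

16,350 Ft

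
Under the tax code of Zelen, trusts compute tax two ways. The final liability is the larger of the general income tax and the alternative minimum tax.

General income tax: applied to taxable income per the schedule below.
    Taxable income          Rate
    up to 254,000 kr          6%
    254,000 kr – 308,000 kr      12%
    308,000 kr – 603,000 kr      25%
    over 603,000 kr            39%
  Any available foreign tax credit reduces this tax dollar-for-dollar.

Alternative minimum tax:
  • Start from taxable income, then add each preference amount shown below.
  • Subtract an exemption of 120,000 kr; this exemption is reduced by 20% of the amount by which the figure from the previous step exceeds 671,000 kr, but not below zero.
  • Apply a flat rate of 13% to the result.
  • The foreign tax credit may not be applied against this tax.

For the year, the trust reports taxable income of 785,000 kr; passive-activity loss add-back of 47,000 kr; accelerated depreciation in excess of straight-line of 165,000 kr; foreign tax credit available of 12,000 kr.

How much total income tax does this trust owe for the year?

154,450 kr

General income tax:
  254,000 kr × 6% = 15,240 kr
  54,000 kr × 12% = 6,480 kr
  295,000 kr × 25% = 73,750 kr
  182,000 kr × 39% = 70,980 kr
  → 166,450 kr
  Less foreign tax credit 12,000 kr → 154,450 kr

Alternative minimum tax:
  Adjusted income: 785,000 kr + 47,000 kr + 165,000 kr = 997,000 kr
  Exemption: 120,000 kr − 20% × (997,000 kr − 671,000 kr) = 120,000 kr − 65,200 kr = 54,800 kr
  Base: 997,000 kr − 54,800 kr = 942,200 kr
  942,200 kr × 13% = 122,486 kr

154,450 kr > 122,486 kr, so the general income tax governs.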